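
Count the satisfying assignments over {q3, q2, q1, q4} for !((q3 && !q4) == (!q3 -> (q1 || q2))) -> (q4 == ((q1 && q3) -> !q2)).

12

Initial set: {(!((q3 && !q4) == (!q3 -> (q1 || q2))) -> (q4 == ((q1 && q3) -> !q2)))}.
(!((q3 && !q4) == (!q3 -> (q1 || q2))) -> (q4 == ((q1 && q3) -> !q2))): β-rule — branch into !!((q3 && !q4) == (!q3 -> (q1 || q2)))  //  (q4 == ((q1 && q3) -> !q2)).
  branch 1 (add !!((q3 && !q4) == (!q3 -> (q1 || q2)))):
    !!((q3 && !q4) == (!q3 -> (q1 || q2))): β-rule — branch into (q3 && !q4), (!q3 -> (q1 || q2))  //  !(q3 && !q4), !(!q3 -> (q1 || q2)).
      branch 1.1 (add (q3 && !q4), (!q3 -> (q1 || q2))):
        (q3 && !q4): α-rule — add q3, !q4.
        (!q3 -> (q1 || q2)): β-rule — branch into !!q3  //  (q1 || q2).
          branch 1.1.1 (add !!q3):
            ○ open, literals {q3=T, q4=F}.
          branch 1.1.2 (add (q1 || q2)):
            (q1 || q2): β-rule — branch into q1  //  q2.
              branch 1.1.2.1 (add q1):
                ○ open, literals {q1=T, q3=T, q4=F}.
              branch 1.1.2.2 (add q2):
                ○ open, literals {q2=T, q3=T, q4=F}.
      branch 1.2 (add !(q3 && !q4), !(!q3 -> (q1 || q2))):
        !(!q3 -> (q1 || q2)): α-rule — add !q3, !(q1 || q2).
        !(q1 || q2): α-rule — add !q1, !q2.
        !(q3 && !q4): β-rule — branch into !q3  //  !!q4.
          branch 1.2.1 (add !q3):
            ○ open, literals {q1=F, q2=F, q3=F}.
          branch 1.2.2 (add !!q4):
            ○ open, literals {q1=F, q2=F, q3=F, q4=T}.
  branch 2 (add (q4 == ((q1 && q3) -> !q2))):
    (q4 == ((q1 && q3) -> !q2)): β-rule — branch into q4, ((q1 && q3) -> !q2)  //  !q4, !((q1 && q3) -> !q2).
      branch 2.1 (add q4, ((q1 && q3) -> !q2)):
        ((q1 && q3) -> !q2): β-rule — branch into !(q1 && q3)  //  !q2.
          branch 2.1.1 (add !(q1 && q3)):
            !(q1 && q3): β-rule — branch into !q1  //  !q3.
              branch 2.1.1.1 (add !q1):
                ○ open, literals {q1=F, q4=T}.
              branch 2.1.1.2 (add !q3):
                ○ open, literals {q3=F, q4=T}.
          branch 2.1.2 (add !q2):
            ○ open, literals {q2=F, q4=T}.
      branch 2.2 (add !q4, !((q1 && q3) -> !q2)):
        !((q1 && q3) -> !q2): α-rule — add (q1 && q3), !!q2.
        (q1 && q3): α-rule — add q1, q3.
        ○ open, literals {q1=T, q2=T, q3=T, q4=F}.
0 branches closed, 9 open.
Each open branch fixes some atoms; the unmentioned ones are free. Counting distinct full assignments: branch {q3=T, q4=F} (q2, q1) contributes 4 new; branch {q1=T, q3=T, q4=F} (q2) contributes 0 new; branch {q2=T, q3=T, q4=F} (q1) contributes 0 new; branch {q1=F, q2=F, q3=F} (q4) contributes 2 new; branch {q1=F, q2=F, q3=F, q4=T} (none free) contributes 0 new; branch {q1=F, q4=T} (q3, q2) contributes 3 new; branch {q3=F, q4=T} (q2, q1) contributes 2 new; branch {q2=F, q4=T} (q3, q1) contributes 1 new; branch {q1=T, q2=T, q3=T, q4=F} (none free) contributes 0 new. Total: 12.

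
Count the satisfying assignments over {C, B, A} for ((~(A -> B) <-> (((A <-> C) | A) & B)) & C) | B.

Initial set: {T (((~(A -> B) <-> (((A <-> C) | A) & B)) & C) | B)}.
T (((~(A -> B) <-> (((A <-> C) | A) & B)) & C) | B): β-rule — branch into T ((~(A -> B) <-> (((A <-> C) | A) & B)) & C)  //  T B.
  branch 1 (add T ((~(A -> B) <-> (((A <-> C) | A) & B)) & C)):
    T ((~(A -> B) <-> (((A <-> C) | A) & B)) & C): α-rule — add T (~(A -> B) <-> (((A <-> C) | A) & B)), T C.
    T (~(A -> B) <-> (((A <-> C) | A) & B)): β-rule — branch into T ~(A -> B), T (((A <-> C) | A) & B)  //  F ~(A -> B), F (((A <-> C) | A) & B).
      branch 1.1 (add T ~(A -> B), T (((A <-> C) | A) & B)):
        T ~(A -> B): α-rule — add T A, F B.
        T (((A <-> C) | A) & B): α-rule — add T ((A <-> C) | A), T B.
        × closes — contains both B and ~B.
      branch 1.2 (add F ~(A -> B), F (((A <-> C) | A) & B)):
        F ~(A -> B): β-rule — branch into F A  //  T B.
          branch 1.2.1 (add F A):
            F (((A <-> C) | A) & B): β-rule — branch into F ((A <-> C) | A)  //  F B.
              branch 1.2.1.1 (add F ((A <-> C) | A)):
                F ((A <-> C) | A): α-rule — add F (A <-> C), F A.
                F (A <-> C): β-rule — branch into T A, F C  //  F A, T C.
                  branch 1.2.1.1.1 (add T A, F C):
                    × closes — contains both A and ~A.
                  branch 1.2.1.1.2 (add F A, T C):
                    ○ open, literals {A=false, C=true}.
              branch 1.2.1.2 (add F B):
                ○ open, literals {A=false, B=false, C=true}.
          branch 1.2.2 (add T B):
            F (((A <-> C) | A) & B): β-rule — branch into F ((A <-> C) | A)  //  F B.
              branch 1.2.2.1 (add F ((A <-> C) | A)):
                F ((A <-> C) | A): α-rule — add F (A <-> C), F A.
                F (A <-> C): β-rule — branch into T A, F C  //  F A, T C.
                  branch 1.2.2.1.1 (add T A, F C):
                    × closes — contains both A and ~A.
                  branch 1.2.2.1.2 (add F A, T C):
                    ○ open, literals {A=false, B=true, C=true}.
              branch 1.2.2.2 (add F B):
                × closes — contains both B and ~B.
  branch 2 (add T B):
    ○ open, literals {B=true}.
4 branches closed, 4 open.
Each open branch fixes some atoms; the unmentioned ones are free. Counting distinct full assignments: branch {A=false, C=true} (B) contributes 2 new; branch {A=false, B=false, C=true} (none free) contributes 0 new; branch {A=false, B=true, C=true} (none free) contributes 0 new; branch {B=true} (C, A) contributes 3 new. Total: 5.

5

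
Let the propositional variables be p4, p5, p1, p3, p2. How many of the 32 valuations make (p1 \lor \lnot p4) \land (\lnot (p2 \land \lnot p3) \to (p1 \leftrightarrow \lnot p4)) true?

Initial set: {((p1 \lor \lnot p4) \land (\lnot (p2 \land \lnot p3) \to (p1 \leftrightarrow \lnot p4)))}.
((p1 \lor \lnot p4) \land (\lnot (p2 \land \lnot p3) \to (p1 \leftrightarrow \lnot p4))): α-rule — add (p1 \lor \lnot p4), (\lnot (p2 \land \lnot p3) \to (p1 \leftrightarrow \lnot p4)).
(p1 \lor \lnot p4): β-rule — branch into p1  //  \lnot p4.
  branch 1 (add p1):
    (\lnot (p2 \land \lnot p3) \to (p1 \leftrightarrow \lnot p4)): β-rule — branch into \lnot \lnot (p2 \land \lnot p3)  //  (p1 \leftrightarrow \lnot p4).
      branch 1.1 (add \lnot \lnot (p2 \land \lnot p3)):
        \lnot \lnot (p2 \land \lnot p3): α-rule — add p2, \lnot p3.
        ○ open, literals {p1=true, p2=true, p3=false}.
      branch 1.2 (add (p1 \leftrightarrow \lnot p4)):
        (p1 \leftrightarrow \lnot p4): β-rule — branch into p1, \lnot p4  //  \lnot p1, \lnot \lnot p4.
          branch 1.2.1 (add p1, \lnot p4):
            ○ open, literals {p1=true, p4=false}.
          branch 1.2.2 (add \lnot p1, \lnot \lnot p4):
            × closes — contains both p1 and \lnot p1.
  branch 2 (add \lnot p4):
    (\lnot (p2 \land \lnot p3) \to (p1 \leftrightarrow \lnot p4)): β-rule — branch into \lnot \lnot (p2 \land \lnot p3)  //  (p1 \leftrightarrow \lnot p4).
      branch 2.1 (add \lnot \lnot (p2 \land \lnot p3)):
        \lnot \lnot (p2 \land \lnot p3): α-rule — add p2, \lnot p3.
        ○ open, literals {p2=true, p3=false, p4=false}.
      branch 2.2 (add (p1 \leftrightarrow \lnot p4)):
        (p1 \leftrightarrow \lnot p4): β-rule — branch into p1, \lnot p4  //  \lnot p1, \lnot \lnot p4.
          branch 2.2.1 (add p1, \lnot p4):
            ○ open, literals {p1=true, p4=false}.
          branch 2.2.2 (add \lnot p1, \lnot \lnot p4):
            × closes — contains both p4 and \lnot p4.
2 branches closed, 4 open.
Each open branch fixes some atoms; the unmentioned ones are free. Counting distinct full assignments: branch {p1=true, p2=true, p3=false} (p4, p5) contributes 4 new; branch {p1=true, p4=false} (p5, p3, p2) contributes 6 new; branch {p2=true, p3=false, p4=false} (p5, p1) contributes 2 new; branch {p1=true, p4=false} (p5, p3, p2) contributes 0 new. Total: 12.

12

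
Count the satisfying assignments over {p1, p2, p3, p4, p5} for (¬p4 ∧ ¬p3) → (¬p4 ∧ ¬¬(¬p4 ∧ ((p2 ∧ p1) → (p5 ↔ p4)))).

31

Initial set: {((¬p4 ∧ ¬p3) → (¬p4 ∧ ¬¬(¬p4 ∧ ((p2 ∧ p1) → (p5 ↔ p4)))))}.
((¬p4 ∧ ¬p3) → (¬p4 ∧ ¬¬(¬p4 ∧ ((p2 ∧ p1) → (p5 ↔ p4))))): β-rule — branch into ¬(¬p4 ∧ ¬p3)  //  (¬p4 ∧ ¬¬(¬p4 ∧ ((p2 ∧ p1) → (p5 ↔ p4)))).
  branch 1 (add ¬(¬p4 ∧ ¬p3)):
    ¬(¬p4 ∧ ¬p3): β-rule — branch into ¬¬p4  //  ¬¬p3.
      branch 1.1 (add ¬¬p4):
        ○ open, literals {p4=true}.
      branch 1.2 (add ¬¬p3):
        ○ open, literals {p3=true}.
  branch 2 (add (¬p4 ∧ ¬¬(¬p4 ∧ ((p2 ∧ p1) → (p5 ↔ p4))))):
    (¬p4 ∧ ¬¬(¬p4 ∧ ((p2 ∧ p1) → (p5 ↔ p4)))): α-rule — add ¬p4, ¬¬(¬p4 ∧ ((p2 ∧ p1) → (p5 ↔ p4))).
    ¬¬(¬p4 ∧ ((p2 ∧ p1) → (p5 ↔ p4))): drop double negation, giving (¬p4 ∧ ((p2 ∧ p1) → (p5 ↔ p4))).
    (¬p4 ∧ ((p2 ∧ p1) → (p5 ↔ p4))): α-rule — add ¬p4, ((p2 ∧ p1) → (p5 ↔ p4)).
    ((p2 ∧ p1) → (p5 ↔ p4)): β-rule — branch into ¬(p2 ∧ p1)  //  (p5 ↔ p4).
      branch 2.1 (add ¬(p2 ∧ p1)):
        ¬(p2 ∧ p1): β-rule — branch into ¬p2  //  ¬p1.
          branch 2.1.1 (add ¬p2):
            ○ open, literals {p2=false, p4=false}.
          branch 2.1.2 (add ¬p1):
            ○ open, literals {p1=false, p4=false}.
      branch 2.2 (add (p5 ↔ p4)):
        (p5 ↔ p4): β-rule — branch into p5, p4  //  ¬p5, ¬p4.
          branch 2.2.1 (add p5, p4):
            × closes — contains both p4 and ¬p4.
          branch 2.2.2 (add ¬p5, ¬p4):
            ○ open, literals {p4=false, p5=false}.
1 branch closed, 5 open.
Each open branch fixes some atoms; the unmentioned ones are free. Counting distinct full assignments: branch {p4=true} (p1, p2, p3, p5) contributes 16 new; branch {p3=true} (p1, p2, p4, p5) contributes 8 new; branch {p2=false, p4=false} (p1, p3, p5) contributes 4 new; branch {p1=false, p4=false} (p2, p3, p5) contributes 2 new; branch {p4=false, p5=false} (p1, p2, p3) contributes 1 new. Total: 31.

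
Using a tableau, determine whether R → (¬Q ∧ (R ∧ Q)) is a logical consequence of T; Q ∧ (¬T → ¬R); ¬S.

No

Initial set: {T; (Q ∧ (¬T → ¬R)); ¬S; ¬(R → (¬Q ∧ (R ∧ Q)))}.
(Q ∧ (¬T → ¬R)): α-rule — add Q, (¬T → ¬R).
¬(R → (¬Q ∧ (R ∧ Q))): α-rule — add R, ¬(¬Q ∧ (R ∧ Q)).
(¬T → ¬R): β-rule — branch into ¬¬T  //  ¬R.
  branch 1 (add ¬¬T):
    ¬(¬Q ∧ (R ∧ Q)): β-rule — branch into ¬¬Q  //  ¬(R ∧ Q).
      branch 1.1 (add ¬¬Q):
        ○ open, literals {Q=true, R=true, S=false, T=true}.
      branch 1.2 (add ¬(R ∧ Q)):
        ¬(R ∧ Q): β-rule — branch into ¬R  //  ¬Q.
          branch 1.2.1 (add ¬R):
            × closes — contains both R and ¬R.
          branch 1.2.2 (add ¬Q):
            × closes — contains both Q and ¬Q.
  branch 2 (add ¬R):
    × closes — contains both R and ¬R.
3 branches closed, 1 open.
An open branch gives a countermodel: Q=true, R=true, S=false, T=true (unmentioned atoms arbitrary); the premises hold there but the conclusion fails.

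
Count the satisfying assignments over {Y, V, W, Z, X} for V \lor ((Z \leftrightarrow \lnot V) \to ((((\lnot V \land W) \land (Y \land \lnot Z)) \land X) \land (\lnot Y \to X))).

Initial set: {(V \lor ((Z \leftrightarrow \lnot V) \to ((((\lnot V \land W) \land (Y \land \lnot Z)) \land X) \land (\lnot Y \to X))))}.
(V \lor ((Z \leftrightarrow \lnot V) \to ((((\lnot V \land W) \land (Y \land \lnot Z)) \land X) \land (\lnot Y \to X)))): β-rule — branch into V  //  ((Z \leftrightarrow \lnot V) \to ((((\lnot V \land W) \land (Y \land \lnot Z)) \land X) \land (\lnot Y \to X))).
  branch 1 (add V):
    ○ open, literals {V=true}.
  branch 2 (add ((Z \leftrightarrow \lnot V) \to ((((\lnot V \land W) \land (Y \land \lnot Z)) \land X) \land (\lnot Y \to X)))):
    ((Z \leftrightarrow \lnot V) \to ((((\lnot V \land W) \land (Y \land \lnot Z)) \land X) \land (\lnot Y \to X))): β-rule — branch into \lnot (Z \leftrightarrow \lnot V)  //  ((((\lnot V \land W) \land (Y \land \lnot Z)) \land X) \land (\lnot Y \to X)).
      branch 2.1 (add \lnot (Z \leftrightarrow \lnot V)):
        \lnot (Z \leftrightarrow \lnot V): β-rule — branch into Z, \lnot \lnot V  //  \lnot Z, \lnot V.
          branch 2.1.1 (add Z, \lnot \lnot V):
            ○ open, literals {V=true, Z=true}.
          branch 2.1.2 (add \lnot Z, \lnot V):
            ○ open, literals {V=false, Z=false}.
      branch 2.2 (add ((((\lnot V \land W) \land (Y \land \lnot Z)) \land X) \land (\lnot Y \to X))):
        ((((\lnot V \land W) \land (Y \land \lnot Z)) \land X) \land (\lnot Y \to X)): α-rule — add (((\lnot V \land W) \land (Y \land \lnot Z)) \land X), (\lnot Y \to X).
        (((\lnot V \land W) \land (Y \land \lnot Z)) \land X): α-rule — add ((\lnot V \land W) \land (Y \land \lnot Z)), X.
        ((\lnot V \land W) \land (Y \land \lnot Z)): α-rule — add (\lnot V \land W), (Y \land \lnot Z).
        (\lnot V \land W): α-rule — add \lnot V, W.
        (Y \land \lnot Z): α-rule — add Y, \lnot Z.
        (\lnot Y \to X): β-rule — branch into \lnot \lnot Y  //  X.
          branch 2.2.1 (add \lnot \lnot Y):
            ○ open, literals {V=false, W=true, X=true, Y=true, Z=false}.
          branch 2.2.2 (add X):
            ○ open, literals {V=false, W=true, X=true, Y=true, Z=false}.
0 branches closed, 5 open.
Each open branch fixes some atoms; the unmentioned ones are free. Counting distinct full assignments: branch {V=true} (Y, W, Z, X) contributes 16 new; branch {V=true, Z=true} (Y, W, X) contributes 0 new; branch {V=false, Z=false} (Y, W, X) contributes 8 new; branch {V=false, W=true, X=true, Y=true, Z=false} (none free) contributes 0 new; branch {V=false, W=true, X=true, Y=true, Z=false} (none free) contributes 0 new. Total: 24.

24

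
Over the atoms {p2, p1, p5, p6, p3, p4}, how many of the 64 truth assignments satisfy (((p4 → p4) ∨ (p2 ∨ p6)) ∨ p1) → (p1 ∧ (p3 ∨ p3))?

16

Initial set: {((((p4 → p4) ∨ (p2 ∨ p6)) ∨ p1) → (p1 ∧ (p3 ∨ p3)))}.
((((p4 → p4) ∨ (p2 ∨ p6)) ∨ p1) → (p1 ∧ (p3 ∨ p3))): β-rule — branch into ¬(((p4 → p4) ∨ (p2 ∨ p6)) ∨ p1)  //  (p1 ∧ (p3 ∨ p3)).
  branch 1 (add ¬(((p4 → p4) ∨ (p2 ∨ p6)) ∨ p1)):
    ¬(((p4 → p4) ∨ (p2 ∨ p6)) ∨ p1): α-rule — add ¬((p4 → p4) ∨ (p2 ∨ p6)), ¬p1.
    ¬((p4 → p4) ∨ (p2 ∨ p6)): α-rule — add ¬(p4 → p4), ¬(p2 ∨ p6).
    ¬(p4 → p4): α-rule — add p4, ¬p4.
    × closes — contains both p4 and ¬p4.
  branch 2 (add (p1 ∧ (p3 ∨ p3))):
    (p1 ∧ (p3 ∨ p3)): α-rule — add p1, (p3 ∨ p3).
    (p3 ∨ p3): β-rule — branch into p3  //  p3.
      branch 2.1 (add p3):
        ○ open, literals {p1=true, p3=true}.
      branch 2.2 (add p3):
        ○ open, literals {p1=true, p3=true}.
1 branch closed, 2 open.
Each open branch fixes some atoms; the unmentioned ones are free. Counting distinct full assignments: branch {p1=true, p3=true} (p2, p5, p6, p4) contributes 16 new; branch {p1=true, p3=true} (p2, p5, p6, p4) contributes 0 new. Total: 16.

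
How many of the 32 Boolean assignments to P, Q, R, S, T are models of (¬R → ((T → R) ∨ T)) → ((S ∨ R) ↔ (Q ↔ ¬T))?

16

Initial set: {T ((¬R → ((T → R) ∨ T)) → ((S ∨ R) ↔ (Q ↔ ¬T)))}.
T ((¬R → ((T → R) ∨ T)) → ((S ∨ R) ↔ (Q ↔ ¬T))): β-rule — branch into F (¬R → ((T → R) ∨ T))  //  T ((S ∨ R) ↔ (Q ↔ ¬T)).
  branch 1 (add F (¬R → ((T → R) ∨ T))):
    F (¬R → ((T → R) ∨ T)): α-rule — add T ¬R, F ((T → R) ∨ T).
    F ((T → R) ∨ T): α-rule — add F (T → R), F T.
    F (T → R): α-rule — add T T, F R.
    × closes — contains both T and ¬T.
  branch 2 (add T ((S ∨ R) ↔ (Q ↔ ¬T))):
    T ((S ∨ R) ↔ (Q ↔ ¬T)): β-rule — branch into T (S ∨ R), T (Q ↔ ¬T)  //  F (S ∨ R), F (Q ↔ ¬T).
      branch 2.1 (add T (S ∨ R), T (Q ↔ ¬T)):
        T (S ∨ R): β-rule — branch into T S  //  T R.
          branch 2.1.1 (add T S):
            T (Q ↔ ¬T): β-rule — branch into T Q, T ¬T  //  F Q, F ¬T.
              branch 2.1.1.1 (add T Q, T ¬T):
                ○ open, literals {Q=true, S=true, T=false}.
              branch 2.1.1.2 (add F Q, F ¬T):
                ○ open, literals {Q=false, S=true, T=true}.
          branch 2.1.2 (add T R):
            T (Q ↔ ¬T): β-rule — branch into T Q, T ¬T  //  F Q, F ¬T.
              branch 2.1.2.1 (add T Q, T ¬T):
                ○ open, literals {Q=true, R=true, T=false}.
              branch 2.1.2.2 (add F Q, F ¬T):
                ○ open, literals {Q=false, R=true, T=true}.
      branch 2.2 (add F (S ∨ R), F (Q ↔ ¬T)):
        F (S ∨ R): α-rule — add F S, F R.
        F (Q ↔ ¬T): β-rule — branch into T Q, F ¬T  //  F Q, T ¬T.
          branch 2.2.1 (add T Q, F ¬T):
            ○ open, literals {Q=true, R=false, S=false, T=true}.
          branch 2.2.2 (add F Q, T ¬T):
            ○ open, literals {Q=false, R=false, S=false, T=false}.
1 branch closed, 6 open.
Each open branch fixes some atoms; the unmentioned ones are free. Counting distinct full assignments: branch {Q=true, S=true, T=false} (P, R) contributes 4 new; branch {Q=false, S=true, T=true} (P, R) contributes 4 new; branch {Q=true, R=true, T=false} (P, S) contributes 2 new; branch {Q=false, R=true, T=true} (P, S) contributes 2 new; branch {Q=true, R=false, S=false, T=true} (P) contributes 2 new; branch {Q=false, R=false, S=false, T=false} (P) contributes 2 new. Total: 16.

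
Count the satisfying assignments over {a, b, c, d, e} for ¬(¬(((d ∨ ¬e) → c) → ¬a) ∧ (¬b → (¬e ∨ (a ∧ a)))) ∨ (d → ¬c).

28

Initial set: {(¬(¬(((d ∨ ¬e) → c) → ¬a) ∧ (¬b → (¬e ∨ (a ∧ a)))) ∨ (d → ¬c))}.
(¬(¬(((d ∨ ¬e) → c) → ¬a) ∧ (¬b → (¬e ∨ (a ∧ a)))) ∨ (d → ¬c)): β-rule — branch into ¬(¬(((d ∨ ¬e) → c) → ¬a) ∧ (¬b → (¬e ∨ (a ∧ a))))  //  (d → ¬c).
  branch 1 (add ¬(¬(((d ∨ ¬e) → c) → ¬a) ∧ (¬b → (¬e ∨ (a ∧ a))))):
    ¬(¬(((d ∨ ¬e) → c) → ¬a) ∧ (¬b → (¬e ∨ (a ∧ a)))): β-rule — branch into ¬¬(((d ∨ ¬e) → c) → ¬a)  //  ¬(¬b → (¬e ∨ (a ∧ a))).
      branch 1.1 (add ¬¬(((d ∨ ¬e) → c) → ¬a)):
        ¬¬(((d ∨ ¬e) → c) → ¬a): β-rule — branch into ¬((d ∨ ¬e) → c)  //  ¬a.
          branch 1.1.1 (add ¬((d ∨ ¬e) → c)):
            ¬((d ∨ ¬e) → c): α-rule — add (d ∨ ¬e), ¬c.
            (d ∨ ¬e): β-rule — branch into d  //  ¬e.
              branch 1.1.1.1 (add d):
                ○ open, literals {c=false, d=true}.
              branch 1.1.1.2 (add ¬e):
                ○ open, literals {c=false, e=false}.
          branch 1.1.2 (add ¬a):
            ○ open, literals {a=false}.
      branch 1.2 (add ¬(¬b → (¬e ∨ (a ∧ a)))):
        ¬(¬b → (¬e ∨ (a ∧ a))): α-rule — add ¬b, ¬(¬e ∨ (a ∧ a)).
        ¬(¬e ∨ (a ∧ a)): α-rule — add ¬¬e, ¬(a ∧ a).
        ¬(a ∧ a): β-rule — branch into ¬a  //  ¬a.
          branch 1.2.1 (add ¬a):
            ○ open, literals {a=false, b=false, e=true}.
          branch 1.2.2 (add ¬a):
            ○ open, literals {a=false, b=false, e=true}.
  branch 2 (add (d → ¬c)):
    (d → ¬c): β-rule — branch into ¬d  //  ¬c.
      branch 2.1 (add ¬d):
        ○ open, literals {d=false}.
      branch 2.2 (add ¬c):
        ○ open, literals {c=false}.
0 branches closed, 7 open.
Each open branch fixes some atoms; the unmentioned ones are free. Counting distinct full assignments: branch {c=false, d=true} (a, b, e) contributes 8 new; branch {c=false, e=false} (a, b, d) contributes 4 new; branch {a=false} (b, c, d, e) contributes 10 new; branch {a=false, b=false, e=true} (c, d) contributes 0 new; branch {a=false, b=false, e=true} (c, d) contributes 0 new; branch {d=false} (a, b, c, e) contributes 6 new; branch {c=false} (a, b, d, e) contributes 0 new. Total: 28.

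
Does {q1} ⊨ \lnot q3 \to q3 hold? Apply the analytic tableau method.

Initial set: {q1; \lnot (\lnot q3 \to q3)}.
\lnot (\lnot q3 \to q3): α-rule — add \lnot q3, \lnot q3.
○ open, literals {q1=true, q3=false}.
0 branches closed, 1 open.
An open branch gives a countermodel: q1=true, q3=false (unmentioned atoms arbitrary); the premises hold there but the conclusion fails.

No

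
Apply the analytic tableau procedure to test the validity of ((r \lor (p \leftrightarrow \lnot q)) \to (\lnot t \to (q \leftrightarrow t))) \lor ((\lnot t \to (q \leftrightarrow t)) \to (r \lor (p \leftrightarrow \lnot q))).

Valid

Assume the negation and expand:
Initial set: {\lnot (((r \lor (p \leftrightarrow \lnot q)) \to (\lnot t \to (q \leftrightarrow t))) \lor ((\lnot t \to (q \leftrightarrow t)) \to (r \lor (p \leftrightarrow \lnot q))))}.
\lnot (((r \lor (p \leftrightarrow \lnot q)) \to (\lnot t \to (q \leftrightarrow t))) \lor ((\lnot t \to (q \leftrightarrow t)) \to (r \lor (p \leftrightarrow \lnot q)))): α-rule — add \lnot ((r \lor (p \leftrightarrow \lnot q)) \to (\lnot t \to (q \leftrightarrow t))), \lnot ((\lnot t \to (q \leftrightarrow t)) \to (r \lor (p \leftrightarrow \lnot q))).
\lnot ((r \lor (p \leftrightarrow \lnot q)) \to (\lnot t \to (q \leftrightarrow t))): α-rule — add (r \lor (p \leftrightarrow \lnot q)), \lnot (\lnot t \to (q \leftrightarrow t)).
\lnot ((\lnot t \to (q \leftrightarrow t)) \to (r \lor (p \leftrightarrow \lnot q))): α-rule — add (\lnot t \to (q \leftrightarrow t)), \lnot (r \lor (p \leftrightarrow \lnot q)).
\lnot (\lnot t \to (q \leftrightarrow t)): α-rule — add \lnot t, \lnot (q \leftrightarrow t).
\lnot (r \lor (p \leftrightarrow \lnot q)): α-rule — add \lnot r, \lnot (p \leftrightarrow \lnot q).
(r \lor (p \leftrightarrow \lnot q)): β-rule — branch into r  //  (p \leftrightarrow \lnot q).
  branch 1 (add r):
    × closes — contains both r and \lnot r.
  branch 2 (add (p \leftrightarrow \lnot q)):
    (\lnot t \to (q \leftrightarrow t)): β-rule — branch into \lnot \lnot t  //  (q \leftrightarrow t).
      branch 2.1 (add \lnot \lnot t):
        × closes — contains both t and \lnot t.
      branch 2.2 (add (q \leftrightarrow t)):
        \lnot (q \leftrightarrow t): β-rule — branch into q, \lnot t  //  \lnot q, t.
          branch 2.2.1 (add q, \lnot t):
            \lnot (p \leftrightarrow \lnot q): β-rule — branch into p, \lnot \lnot q  //  \lnot p, \lnot q.
              branch 2.2.1.1 (add p, \lnot \lnot q):
                (p \leftrightarrow \lnot q): β-rule — branch into p, \lnot q  //  \lnot p, \lnot \lnot q.
                  branch 2.2.1.1.1 (add p, \lnot q):
                    × closes — contains both q and \lnot q.
                  branch 2.2.1.1.2 (add \lnot p, \lnot \lnot q):
                    × closes — contains both p and \lnot p.
              branch 2.2.1.2 (add \lnot p, \lnot q):
                × closes — contains both q and \lnot q.
          branch 2.2.2 (add \lnot q, t):
            × closes — contains both t and \lnot t.
All 6 branches close.
Every branch closed, so the negation is unsatisfiable and the formula is valid.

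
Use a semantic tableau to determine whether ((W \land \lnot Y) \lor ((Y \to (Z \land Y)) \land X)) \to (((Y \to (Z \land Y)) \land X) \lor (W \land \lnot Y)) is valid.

Assume the negation and expand:
Initial set: {\lnot (((W \land \lnot Y) \lor ((Y \to (Z \land Y)) \land X)) \to (((Y \to (Z \land Y)) \land X) \lor (W \land \lnot Y)))}.
\lnot (((W \land \lnot Y) \lor ((Y \to (Z \land Y)) \land X)) \to (((Y \to (Z \land Y)) \land X) \lor (W \land \lnot Y))): α-rule — add ((W \land \lnot Y) \lor ((Y \to (Z \land Y)) \land X)), \lnot (((Y \to (Z \land Y)) \land X) \lor (W \land \lnot Y)).
\lnot (((Y \to (Z \land Y)) \land X) \lor (W \land \lnot Y)): α-rule — add \lnot ((Y \to (Z \land Y)) \land X), \lnot (W \land \lnot Y).
((W \land \lnot Y) \lor ((Y \to (Z \land Y)) \land X)): β-rule — branch into (W \land \lnot Y)  //  ((Y \to (Z \land Y)) \land X).
  branch 1 (add (W \land \lnot Y)):
    (W \land \lnot Y): α-rule — add W, \lnot Y.
    \lnot ((Y \to (Z \land Y)) \land X): β-rule — branch into \lnot (Y \to (Z \land Y))  //  \lnot X.
      branch 1.1 (add \lnot (Y \to (Z \land Y))):
        \lnot (Y \to (Z \land Y)): α-rule — add Y, \lnot (Z \land Y).
        × closes — contains both Y and \lnot Y.
      branch 1.2 (add \lnot X):
        \lnot (W \land \lnot Y): β-rule — branch into \lnot W  //  \lnot \lnot Y.
          branch 1.2.1 (add \lnot W):
            × closes — contains both W and \lnot W.
          branch 1.2.2 (add \lnot \lnot Y):
            × closes — contains both Y and \lnot Y.
  branch 2 (add ((Y \to (Z \land Y)) \land X)):
    ((Y \to (Z \land Y)) \land X): α-rule — add (Y \to (Z \land Y)), X.
    \lnot ((Y \to (Z \land Y)) \land X): β-rule — branch into \lnot (Y \to (Z \land Y))  //  \lnot X.
      branch 2.1 (add \lnot (Y \to (Z \land Y))):
        \lnot (Y \to (Z \land Y)): α-rule — add Y, \lnot (Z \land Y).
        \lnot (W \land \lnot Y): β-rule — branch into \lnot W  //  \lnot \lnot Y.
          branch 2.1.1 (add \lnot W):
            (Y \to (Z \land Y)): β-rule — branch into \lnot Y  //  (Z \land Y).
              branch 2.1.1.1 (add \lnot Y):
                × closes — contains both Y and \lnot Y.
              branch 2.1.1.2 (add (Z \land Y)):
                (Z \land Y): α-rule — add Z, Y.
                \lnot (Z \land Y): β-rule — branch into \lnot Z  //  \lnot Y.
                  branch 2.1.1.2.1 (add \lnot Z):
                    × closes — contains both Z and \lnot Z.
                  branch 2.1.1.2.2 (add \lnot Y):
                    × closes — contains both Y and \lnot Y.
          branch 2.1.2 (add \lnot \lnot Y):
            (Y \to (Z \land Y)): β-rule — branch into \lnot Y  //  (Z \land Y).
              branch 2.1.2.1 (add \lnot Y):
                × closes — contains both Y and \lnot Y.
              branch 2.1.2.2 (add (Z \land Y)):
                (Z \land Y): α-rule — add Z, Y.
                \lnot (Z \land Y): β-rule — branch into \lnot Z  //  \lnot Y.
                  branch 2.1.2.2.1 (add \lnot Z):
                    × closes — contains both Z and \lnot Z.
                  branch 2.1.2.2.2 (add \lnot Y):
                    × closes — contains both Y and \lnot Y.
      branch 2.2 (add \lnot X):
        × closes — contains both X and \lnot X.
All 10 branches close.
Every branch closed, so the negation is unsatisfiable and the formula is valid.

Valid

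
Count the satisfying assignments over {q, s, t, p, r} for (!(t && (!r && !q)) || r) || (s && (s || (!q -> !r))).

30

Initial set: {((!(t && (!r && !q)) || r) || (s && (s || (!q -> !r))))}.
((!(t && (!r && !q)) || r) || (s && (s || (!q -> !r)))): β-rule — branch into (!(t && (!r && !q)) || r)  //  (s && (s || (!q -> !r))).
  branch 1 (add (!(t && (!r && !q)) || r)):
    (!(t && (!r && !q)) || r): β-rule — branch into !(t && (!r && !q))  //  r.
      branch 1.1 (add !(t && (!r && !q))):
        !(t && (!r && !q)): β-rule — branch into !t  //  !(!r && !q).
          branch 1.1.1 (add !t):
            ○ open, literals {t=0}.
          branch 1.1.2 (add !(!r && !q)):
            !(!r && !q): β-rule — branch into !!r  //  !!q.
              branch 1.1.2.1 (add !!r):
                ○ open, literals {r=1}.
              branch 1.1.2.2 (add !!q):
                ○ open, literals {q=1}.
      branch 1.2 (add r):
        ○ open, literals {r=1}.
  branch 2 (add (s && (s || (!q -> !r)))):
    (s && (s || (!q -> !r))): α-rule — add s, (s || (!q -> !r)).
    (s || (!q -> !r)): β-rule — branch into s  //  (!q -> !r).
      branch 2.1 (add s):
        ○ open, literals {s=1}.
      branch 2.2 (add (!q -> !r)):
        (!q -> !r): β-rule — branch into !!q  //  !r.
          branch 2.2.1 (add !!q):
            ○ open, literals {q=1, s=1}.
          branch 2.2.2 (add !r):
            ○ open, literals {r=0, s=1}.
0 branches closed, 7 open.
Each open branch fixes some atoms; the unmentioned ones are free. Counting distinct full assignments: branch {t=0} (q, s, p, r) contributes 16 new; branch {r=1} (q, s, t, p) contributes 8 new; branch {q=1} (s, t, p, r) contributes 4 new; branch {r=1} (q, s, t, p) contributes 0 new; branch {s=1} (q, t, p, r) contributes 2 new; branch {q=1, s=1} (t, p, r) contributes 0 new; branch {r=0, s=1} (q, t, p) contributes 0 new. Total: 30.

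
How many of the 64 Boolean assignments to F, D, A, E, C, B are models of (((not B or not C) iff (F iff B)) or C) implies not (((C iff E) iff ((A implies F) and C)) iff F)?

Initial set: {((((not B or not C) iff (F iff B)) or C) implies not (((C iff E) iff ((A implies F) and C)) iff F))}.
((((not B or not C) iff (F iff B)) or C) implies not (((C iff E) iff ((A implies F) and C)) iff F)): β-rule — branch into not (((not B or not C) iff (F iff B)) or C)  //  not (((C iff E) iff ((A implies F) and C)) iff F).
  branch 1 (add not (((not B or not C) iff (F iff B)) or C)):
    not (((not B or not C) iff (F iff B)) or C): α-rule — add not ((not B or not C) iff (F iff B)), not C.
    not ((not B or not C) iff (F iff B)): β-rule — branch into (not B or not C), not (F iff B)  //  not (not B or not C), (F iff B).
      branch 1.1 (add (not B or not C), not (F iff B)):
        (not B or not C): β-rule — branch into not B  //  not C.
          branch 1.1.1 (add not B):
            not (F iff B): β-rule — branch into F, not B  //  not F, B.
              branch 1.1.1.1 (add F, not B):
                ○ open, literals {B=F, C=F, F=T}.
              branch 1.1.1.2 (add not F, B):
                × closes — contains both B and not B.
          branch 1.1.2 (add not C):
            not (F iff B): β-rule — branch into F, not B  //  not F, B.
              branch 1.1.2.1 (add F, not B):
                ○ open, literals {B=F, C=F, F=T}.
              branch 1.1.2.2 (add not F, B):
                ○ open, literals {B=T, C=F, F=F}.
      branch 1.2 (add not (not B or not C), (F iff B)):
        not (not B or not C): α-rule — add not not B, not not C.
        × closes — contains both C and not C.
  branch 2 (add not (((C iff E) iff ((A implies F) and C)) iff F)):
    not (((C iff E) iff ((A implies F) and C)) iff F): β-rule — branch into ((C iff E) iff ((A implies F) and C)), not F  //  not ((C iff E) iff ((A implies F) and C)), F.
      branch 2.1 (add ((C iff E) iff ((A implies F) and C)), not F):
        ((C iff E) iff ((A implies F) and C)): β-rule — branch into (C iff E), ((A implies F) and C)  //  not (C iff E), not ((A implies F) and C).
          branch 2.1.1 (add (C iff E), ((A implies F) and C)):
            ((A implies F) and C): α-rule — add (A implies F), C.
            (C iff E): β-rule — branch into C, E  //  not C, not E.
              branch 2.1.1.1 (add C, E):
                (A implies F): β-rule — branch into not A  //  F.
                  branch 2.1.1.1.1 (add not A):
                    ○ open, literals {A=F, C=T, E=T, F=F}.
                  branch 2.1.1.1.2 (add F):
                    × closes — contains both F and not F.
              branch 2.1.1.2 (add not C, not E):
                × closes — contains both C and not C.
          branch 2.1.2 (add not (C iff E), not ((A implies F) and C)):
            not (C iff E): β-rule — branch into C, not E  //  not C, E.
              branch 2.1.2.1 (add C, not E):
                not ((A implies F) and C): β-rule — branch into not (A implies F)  //  not C.
                  branch 2.1.2.1.1 (add not (A implies F)):
                    not (A implies F): α-rule — add A, not F.
                    ○ open, literals {A=T, C=T, E=F, F=F}.
                  branch 2.1.2.1.2 (add not C):
                    × closes — contains both C and not C.
              branch 2.1.2.2 (add not C, E):
                not ((A implies F) and C): β-rule — branch into not (A implies F)  //  not C.
                  branch 2.1.2.2.1 (add not (A implies F)):
                    not (A implies F): α-rule — add A, not F.
                    ○ open, literals {A=T, C=F, E=T, F=F}.
                  branch 2.1.2.2.2 (add not C):
                    ○ open, literals {C=F, E=T, F=F}.
      branch 2.2 (add not ((C iff E) iff ((A implies F) and C)), F):
        not ((C iff E) iff ((A implies F) and C)): β-rule — branch into (C iff E), not ((A implies F) and C)  //  not (C iff E), ((A implies F) and C).
          branch 2.2.1 (add (C iff E), not ((A implies F) and C)):
            (C iff E): β-rule — branch into C, E  //  not C, not E.
              branch 2.2.1.1 (add C, E):
                not ((A implies F) and C): β-rule — branch into not (A implies F)  //  not C.
                  branch 2.2.1.1.1 (add not (A implies F)):
                    not (A implies F): α-rule — add A, not F.
                    × closes — contains both F and not F.
                  branch 2.2.1.1.2 (add not C):
                    × closes — contains both C and not C.
              branch 2.2.1.2 (add not C, not E):
                not ((A implies F) and C): β-rule — branch into not (A implies F)  //  not C.
                  branch 2.2.1.2.1 (add not (A implies F)):
                    not (A implies F): α-rule — add A, not F.
                    × closes — contains both F and not F.
                  branch 2.2.1.2.2 (add not C):
                    ○ open, literals {C=F, E=F, F=T}.
          branch 2.2.2 (add not (C iff E), ((A implies F) and C)):
            ((A implies F) and C): α-rule — add (A implies F), C.
            not (C iff E): β-rule — branch into C, not E  //  not C, E.
              branch 2.2.2.1 (add C, not E):
                (A implies F): β-rule — branch into not A  //  F.
                  branch 2.2.2.1.1 (add not A):
                    ○ open, literals {A=F, C=T, E=F, F=T}.
                  branch 2.2.2.1.2 (add F):
                    ○ open, literals {C=T, E=F, F=T}.
              branch 2.2.2.2 (add not C, E):
                × closes — contains both C and not C.
9 branches closed, 10 open.
Each open branch fixes some atoms; the unmentioned ones are free. Counting distinct full assignments: branch {B=F, C=F, F=T} (D, A, E) contributes 8 new; branch {B=F, C=F, F=T} (D, A, E) contributes 0 new; branch {B=T, C=F, F=F} (D, A, E) contributes 8 new; branch {A=F, C=T, E=T, F=F} (D, B) contributes 4 new; branch {A=T, C=T, E=F, F=F} (D, B) contributes 4 new; branch {A=T, C=F, E=T, F=F} (D, B) contributes 2 new; branch {C=F, E=T, F=F} (D, A, B) contributes 2 new; branch {C=F, E=F, F=T} (D, A, B) contributes 4 new; branch {A=F, C=T, E=F, F=T} (D, B) contributes 4 new; branch {C=T, E=F, F=T} (D, A, B) contributes 4 new. Total: 40.

40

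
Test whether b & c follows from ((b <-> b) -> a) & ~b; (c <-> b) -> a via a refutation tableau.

Initial set: {(((b <-> b) -> a) & ~b); ((c <-> b) -> a); ~(b & c)}.
(((b <-> b) -> a) & ~b): α-rule — add ((b <-> b) -> a), ~b.
((c <-> b) -> a): β-rule — branch into ~(c <-> b)  //  a.
  branch 1 (add ~(c <-> b)):
    ~(b & c): β-rule — branch into ~b  //  ~c.
      branch 1.1 (add ~b):
        ((b <-> b) -> a): β-rule — branch into ~(b <-> b)  //  a.
          branch 1.1.1 (add ~(b <-> b)):
            ~(c <-> b): β-rule — branch into c, ~b  //  ~c, b.
              branch 1.1.1.1 (add c, ~b):
                ~(b <-> b): β-rule — branch into b, ~b  //  ~b, b.
                  branch 1.1.1.1.1 (add b, ~b):
                    × closes — contains both b and ~b.
                  branch 1.1.1.1.2 (add ~b, b):
                    × closes — contains both b and ~b.
              branch 1.1.1.2 (add ~c, b):
                × closes — contains both b and ~b.
          branch 1.1.2 (add a):
            ~(c <-> b): β-rule — branch into c, ~b  //  ~c, b.
              branch 1.1.2.1 (add c, ~b):
                ○ open, literals {a=T, b=F, c=T}.
              branch 1.1.2.2 (add ~c, b):
                × closes — contains both b and ~b.
      branch 1.2 (add ~c):
        ((b <-> b) -> a): β-rule — branch into ~(b <-> b)  //  a.
          branch 1.2.1 (add ~(b <-> b)):
            ~(c <-> b): β-rule — branch into c, ~b  //  ~c, b.
              branch 1.2.1.1 (add c, ~b):
                × closes — contains both c and ~c.
              branch 1.2.1.2 (add ~c, b):
                × closes — contains both b and ~b.
          branch 1.2.2 (add a):
            ~(c <-> b): β-rule — branch into c, ~b  //  ~c, b.
              branch 1.2.2.1 (add c, ~b):
                × closes — contains both c and ~c.
              branch 1.2.2.2 (add ~c, b):
                × closes — contains both b and ~b.
  branch 2 (add a):
    ~(b & c): β-rule — branch into ~b  //  ~c.
      branch 2.1 (add ~b):
        ((b <-> b) -> a): β-rule — branch into ~(b <-> b)  //  a.
          branch 2.1.1 (add ~(b <-> b)):
            ~(b <-> b): β-rule — branch into b, ~b  //  ~b, b.
              branch 2.1.1.1 (add b, ~b):
                × closes — contains both b and ~b.
              branch 2.1.1.2 (add ~b, b):
                × closes — contains both b and ~b.
          branch 2.1.2 (add a):
            ○ open, literals {a=T, b=F}.
      branch 2.2 (add ~c):
        ((b <-> b) -> a): β-rule — branch into ~(b <-> b)  //  a.
          branch 2.2.1 (add ~(b <-> b)):
            ~(b <-> b): β-rule — branch into b, ~b  //  ~b, b.
              branch 2.2.1.1 (add b, ~b):
                × closes — contains both b and ~b.
              branch 2.2.1.2 (add ~b, b):
                × closes — contains both b and ~b.
          branch 2.2.2 (add a):
            ○ open, literals {a=T, b=F, c=F}.
12 branches closed, 3 open.
An open branch gives a countermodel: a=T, b=F, c=T (unmentioned atoms arbitrary); the premises hold there but the conclusion fails.

No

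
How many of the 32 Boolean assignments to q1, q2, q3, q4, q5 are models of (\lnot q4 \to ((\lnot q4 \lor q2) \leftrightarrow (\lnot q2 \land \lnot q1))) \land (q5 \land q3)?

Initial set: {((\lnot q4 \to ((\lnot q4 \lor q2) \leftrightarrow (\lnot q2 \land \lnot q1))) \land (q5 \land q3))}.
((\lnot q4 \to ((\lnot q4 \lor q2) \leftrightarrow (\lnot q2 \land \lnot q1))) \land (q5 \land q3)): α-rule — add (\lnot q4 \to ((\lnot q4 \lor q2) \leftrightarrow (\lnot q2 \land \lnot q1))), (q5 \land q3).
(q5 \land q3): α-rule — add q5, q3.
(\lnot q4 \to ((\lnot q4 \lor q2) \leftrightarrow (\lnot q2 \land \lnot q1))): β-rule — branch into \lnot \lnot q4  //  ((\lnot q4 \lor q2) \leftrightarrow (\lnot q2 \land \lnot q1)).
  branch 1 (add \lnot \lnot q4):
    ○ open, literals {q3=T, q4=T, q5=T}.
  branch 2 (add ((\lnot q4 \lor q2) \leftrightarrow (\lnot q2 \land \lnot q1))):
    ((\lnot q4 \lor q2) \leftrightarrow (\lnot q2 \land \lnot q1)): β-rule — branch into (\lnot q4 \lor q2), (\lnot q2 \land \lnot q1)  //  \lnot (\lnot q4 \lor q2), \lnot (\lnot q2 \land \lnot q1).
      branch 2.1 (add (\lnot q4 \lor q2), (\lnot q2 \land \lnot q1)):
        (\lnot q2 \land \lnot q1): α-rule — add \lnot q2, \lnot q1.
        (\lnot q4 \lor q2): β-rule — branch into \lnot q4  //  q2.
          branch 2.1.1 (add \lnot q4):
            ○ open, literals {q1=F, q2=F, q3=T, q4=F, q5=T}.
          branch 2.1.2 (add q2):
            × closes — contains both q2 and \lnot q2.
      branch 2.2 (add \lnot (\lnot q4 \lor q2), \lnot (\lnot q2 \land \lnot q1)):
        \lnot (\lnot q4 \lor q2): α-rule — add \lnot \lnot q4, \lnot q2.
        \lnot (\lnot q2 \land \lnot q1): β-rule — branch into \lnot \lnot q2  //  \lnot \lnot q1.
          branch 2.2.1 (add \lnot \lnot q2):
            × closes — contains both q2 and \lnot q2.
          branch 2.2.2 (add \lnot \lnot q1):
            ○ open, literals {q1=T, q2=F, q3=T, q4=T, q5=T}.
2 branches closed, 3 open.
Each open branch fixes some atoms; the unmentioned ones are free. Counting distinct full assignments: branch {q3=T, q4=T, q5=T} (q1, q2) contributes 4 new; branch {q1=F, q2=F, q3=T, q4=F, q5=T} (none free) contributes 1 new; branch {q1=T, q2=F, q3=T, q4=T, q5=T} (none free) contributes 0 new. Total: 5.

5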